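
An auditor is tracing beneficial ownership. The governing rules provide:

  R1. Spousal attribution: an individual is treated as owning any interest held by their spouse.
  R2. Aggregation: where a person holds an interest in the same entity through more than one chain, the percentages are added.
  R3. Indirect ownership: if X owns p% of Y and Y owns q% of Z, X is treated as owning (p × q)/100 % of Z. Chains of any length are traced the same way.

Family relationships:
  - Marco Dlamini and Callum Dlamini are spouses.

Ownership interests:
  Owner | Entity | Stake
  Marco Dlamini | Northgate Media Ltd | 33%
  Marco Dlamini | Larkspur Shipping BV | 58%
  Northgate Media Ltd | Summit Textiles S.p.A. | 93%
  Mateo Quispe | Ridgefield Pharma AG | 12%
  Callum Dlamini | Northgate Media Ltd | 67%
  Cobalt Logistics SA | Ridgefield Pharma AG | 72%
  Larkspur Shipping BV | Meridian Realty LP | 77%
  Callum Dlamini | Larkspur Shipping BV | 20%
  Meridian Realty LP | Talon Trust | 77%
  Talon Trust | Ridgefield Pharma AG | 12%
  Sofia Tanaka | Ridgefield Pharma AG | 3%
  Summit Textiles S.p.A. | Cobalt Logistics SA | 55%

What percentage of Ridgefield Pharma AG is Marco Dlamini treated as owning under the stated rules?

By spousal attribution (R1), Marco Dlamini is treated as also owning Callum Dlamini's interest in Larkspur Shipping BV, giving 58% + 20% = 78%.
By spousal attribution (R1), Marco Dlamini is treated as also owning Callum Dlamini's interest in Northgate Media Ltd, giving 33% + 67% = 100%.
Chain via Larkspur Shipping BV → Meridian Realty LP → Talon Trust (R3): 78% × 77% × 77% × 12% = 5.549544% of Ridgefield Pharma AG.
Chain via Northgate Media Ltd → Summit Textiles S.p.A. → Cobalt Logistics SA (R3): 100% × 93% × 55% × 72% = 36.828% of Ridgefield Pharma AG.
Aggregating (R2): 5.549544% + 36.828% = 42.377544%.

42.377544%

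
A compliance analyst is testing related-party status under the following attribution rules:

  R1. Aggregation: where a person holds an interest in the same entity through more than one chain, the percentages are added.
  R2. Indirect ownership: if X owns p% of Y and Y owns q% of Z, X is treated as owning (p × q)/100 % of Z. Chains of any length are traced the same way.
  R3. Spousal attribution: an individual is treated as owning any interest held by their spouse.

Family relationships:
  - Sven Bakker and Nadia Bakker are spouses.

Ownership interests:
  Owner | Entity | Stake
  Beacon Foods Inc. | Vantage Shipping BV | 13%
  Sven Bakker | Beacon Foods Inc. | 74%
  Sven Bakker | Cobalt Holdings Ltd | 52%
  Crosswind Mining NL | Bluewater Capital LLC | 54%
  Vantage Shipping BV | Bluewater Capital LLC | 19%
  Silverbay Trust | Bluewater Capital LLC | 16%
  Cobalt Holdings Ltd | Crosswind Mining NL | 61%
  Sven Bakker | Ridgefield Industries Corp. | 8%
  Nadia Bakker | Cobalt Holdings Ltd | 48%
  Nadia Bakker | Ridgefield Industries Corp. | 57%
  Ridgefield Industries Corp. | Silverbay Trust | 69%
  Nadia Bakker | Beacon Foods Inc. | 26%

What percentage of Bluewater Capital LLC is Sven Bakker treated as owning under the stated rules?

42.586%

By spousal attribution (R3), Sven Bakker is treated as also owning Nadia Bakker's interest in Ridgefield Industries Corp, giving 8% + 57% = 65%.
By spousal attribution (R3), Sven Bakker is treated as also owning Nadia Bakker's interest in Cobalt Holdings Ltd, giving 52% + 48% = 100%.
By spousal attribution (R3), Sven Bakker is treated as also owning Nadia Bakker's interest in Beacon Foods Inc, giving 74% + 26% = 100%.
Chain via Ridgefield Industries Corp. → Silverbay Trust (R2): 65% × 69% × 16% = 7.176% of Bluewater Capital LLC.
Chain via Cobalt Holdings Ltd → Crosswind Mining NL (R2): 100% × 61% × 54% = 32.94% of Bluewater Capital LLC.
Chain via Beacon Foods Inc. → Vantage Shipping BV (R2): 100% × 13% × 19% = 2.47% of Bluewater Capital LLC.
Aggregating (R1): 7.176% + 32.94% + 2.47% = 42.586%.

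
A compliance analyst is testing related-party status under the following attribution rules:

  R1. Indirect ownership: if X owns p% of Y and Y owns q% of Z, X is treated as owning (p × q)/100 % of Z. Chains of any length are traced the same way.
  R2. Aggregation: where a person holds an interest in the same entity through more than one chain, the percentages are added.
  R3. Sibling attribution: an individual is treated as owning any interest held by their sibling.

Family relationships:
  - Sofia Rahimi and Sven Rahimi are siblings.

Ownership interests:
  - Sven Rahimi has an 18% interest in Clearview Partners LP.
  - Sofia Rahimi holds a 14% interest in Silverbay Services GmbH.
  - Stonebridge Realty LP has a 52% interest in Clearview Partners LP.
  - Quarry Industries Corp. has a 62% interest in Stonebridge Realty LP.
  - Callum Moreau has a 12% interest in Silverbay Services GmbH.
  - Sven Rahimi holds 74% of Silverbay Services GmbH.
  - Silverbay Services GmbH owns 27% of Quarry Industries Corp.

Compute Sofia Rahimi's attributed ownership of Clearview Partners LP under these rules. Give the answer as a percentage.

By sibling attribution (R3), Sofia Rahimi is treated as also owning Sven Rahimi's interest in Silverbay Services GmbH, giving 14% + 74% = 88%.
By sibling attribution (R3), Sofia Rahimi is treated as owning Sven Rahimi's 18% interest in Clearview Partners LP.
Chain via Silverbay Services GmbH → Quarry Industries Corp. → Stonebridge Realty LP (R1): 88% × 27% × 62% × 52% = 7.660224% of Clearview Partners LP.
Direct interest in Clearview Partners LP: 18%.
Aggregating (R2): 7.660224% + 18% = 25.660224%.

25.660224%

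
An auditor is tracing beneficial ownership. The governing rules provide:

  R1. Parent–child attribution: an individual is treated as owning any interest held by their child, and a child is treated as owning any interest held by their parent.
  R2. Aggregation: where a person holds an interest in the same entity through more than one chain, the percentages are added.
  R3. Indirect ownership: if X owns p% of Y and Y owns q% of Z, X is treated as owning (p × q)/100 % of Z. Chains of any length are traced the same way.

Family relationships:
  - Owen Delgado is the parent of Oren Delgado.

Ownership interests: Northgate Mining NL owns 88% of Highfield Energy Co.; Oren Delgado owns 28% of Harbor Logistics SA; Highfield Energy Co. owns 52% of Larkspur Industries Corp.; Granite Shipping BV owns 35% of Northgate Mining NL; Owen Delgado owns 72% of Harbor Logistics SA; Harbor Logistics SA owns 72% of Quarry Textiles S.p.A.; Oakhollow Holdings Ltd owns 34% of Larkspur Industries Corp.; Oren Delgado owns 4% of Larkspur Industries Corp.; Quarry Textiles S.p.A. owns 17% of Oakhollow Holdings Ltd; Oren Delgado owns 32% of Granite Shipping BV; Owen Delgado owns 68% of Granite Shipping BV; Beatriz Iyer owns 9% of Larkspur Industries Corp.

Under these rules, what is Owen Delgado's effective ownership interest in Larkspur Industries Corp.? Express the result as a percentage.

24.1776%

By parent–child attribution (R1), Owen Delgado is treated as also owning Oren Delgado's interest in Granite Shipping BV, giving 68% + 32% = 100%.
By parent–child attribution (R1), Owen Delgado is treated as also owning Oren Delgado's interest in Harbor Logistics SA, giving 72% + 28% = 100%.
By parent–child attribution (R1), Owen Delgado is treated as owning Oren Delgado's 4% interest in Larkspur Industries Corp.
Chain via Granite Shipping BV → Northgate Mining NL → Highfield Energy Co. (R3): 100% × 35% × 88% × 52% = 16.016% of Larkspur Industries Corp.
Chain via Harbor Logistics SA → Quarry Textiles S.p.A. → Oakhollow Holdings Ltd (R3): 100% × 72% × 17% × 34% = 4.1616% of Larkspur Industries Corp.
Direct interest in Larkspur Industries Corp: 4%.
Aggregating (R2): 16.016% + 4.1616% + 4% = 24.1776%.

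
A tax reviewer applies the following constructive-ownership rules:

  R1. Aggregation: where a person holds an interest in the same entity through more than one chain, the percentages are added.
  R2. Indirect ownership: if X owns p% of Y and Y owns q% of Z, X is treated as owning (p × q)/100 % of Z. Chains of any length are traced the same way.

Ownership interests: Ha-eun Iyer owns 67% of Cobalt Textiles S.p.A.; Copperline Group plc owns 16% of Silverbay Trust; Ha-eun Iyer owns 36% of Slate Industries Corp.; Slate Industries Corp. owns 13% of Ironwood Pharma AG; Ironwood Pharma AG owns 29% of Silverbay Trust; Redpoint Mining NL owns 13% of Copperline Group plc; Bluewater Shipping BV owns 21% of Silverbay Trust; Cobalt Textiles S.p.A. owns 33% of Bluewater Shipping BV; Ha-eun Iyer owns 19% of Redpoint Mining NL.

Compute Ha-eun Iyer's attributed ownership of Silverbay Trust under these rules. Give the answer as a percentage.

Chain via Cobalt Textiles S.p.A. → Bluewater Shipping BV (R2): 67% × 33% × 21% = 4.6431% of Silverbay Trust.
Chain via Redpoint Mining NL → Copperline Group plc (R2): 19% × 13% × 16% = 0.3952% of Silverbay Trust.
Chain via Slate Industries Corp. → Ironwood Pharma AG (R2): 36% × 13% × 29% = 1.3572% of Silverbay Trust.
Aggregating (R1): 4.6431% + 0.3952% + 1.3572% = 6.3955%.

6.3955%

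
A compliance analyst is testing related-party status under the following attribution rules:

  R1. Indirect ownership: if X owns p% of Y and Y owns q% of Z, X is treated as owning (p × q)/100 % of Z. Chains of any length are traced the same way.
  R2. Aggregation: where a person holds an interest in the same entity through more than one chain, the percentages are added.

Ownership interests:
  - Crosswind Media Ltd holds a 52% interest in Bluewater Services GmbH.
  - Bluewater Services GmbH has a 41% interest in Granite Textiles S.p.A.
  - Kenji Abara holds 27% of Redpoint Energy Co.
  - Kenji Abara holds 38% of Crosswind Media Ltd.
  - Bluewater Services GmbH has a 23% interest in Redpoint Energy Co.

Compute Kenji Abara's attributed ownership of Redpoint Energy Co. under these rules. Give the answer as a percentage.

31.5448%

Chain via Crosswind Media Ltd → Bluewater Services GmbH (R1): 38% × 52% × 23% = 4.5448% of Redpoint Energy Co.
Direct interest in Redpoint Energy Co: 27%.
Aggregating (R2): 4.5448% + 27% = 31.5448%.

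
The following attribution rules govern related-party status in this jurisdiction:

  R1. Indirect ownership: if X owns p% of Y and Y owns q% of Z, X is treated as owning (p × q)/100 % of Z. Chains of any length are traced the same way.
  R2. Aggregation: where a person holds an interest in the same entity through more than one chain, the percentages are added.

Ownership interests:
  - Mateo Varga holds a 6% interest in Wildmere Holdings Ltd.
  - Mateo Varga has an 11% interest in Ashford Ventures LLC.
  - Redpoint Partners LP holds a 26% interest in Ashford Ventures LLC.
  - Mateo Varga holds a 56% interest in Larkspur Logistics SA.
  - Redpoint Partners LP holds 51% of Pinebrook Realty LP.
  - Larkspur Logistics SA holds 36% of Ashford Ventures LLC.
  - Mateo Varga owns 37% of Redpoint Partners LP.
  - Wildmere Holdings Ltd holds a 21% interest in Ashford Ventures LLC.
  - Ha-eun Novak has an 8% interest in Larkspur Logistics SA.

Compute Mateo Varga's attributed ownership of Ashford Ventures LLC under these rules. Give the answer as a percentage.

Chain via Wildmere Holdings Ltd (R1): 6% × 21% = 1.26% of Ashford Ventures LLC.
Chain via Redpoint Partners LP (R1): 37% × 26% = 9.62% of Ashford Ventures LLC.
Chain via Larkspur Logistics SA (R1): 56% × 36% = 20.16% of Ashford Ventures LLC.
Direct interest in Ashford Ventures LLC: 11%.
Aggregating (R2): 1.26% + 9.62% + 20.16% + 11% = 42.04%.

42.04%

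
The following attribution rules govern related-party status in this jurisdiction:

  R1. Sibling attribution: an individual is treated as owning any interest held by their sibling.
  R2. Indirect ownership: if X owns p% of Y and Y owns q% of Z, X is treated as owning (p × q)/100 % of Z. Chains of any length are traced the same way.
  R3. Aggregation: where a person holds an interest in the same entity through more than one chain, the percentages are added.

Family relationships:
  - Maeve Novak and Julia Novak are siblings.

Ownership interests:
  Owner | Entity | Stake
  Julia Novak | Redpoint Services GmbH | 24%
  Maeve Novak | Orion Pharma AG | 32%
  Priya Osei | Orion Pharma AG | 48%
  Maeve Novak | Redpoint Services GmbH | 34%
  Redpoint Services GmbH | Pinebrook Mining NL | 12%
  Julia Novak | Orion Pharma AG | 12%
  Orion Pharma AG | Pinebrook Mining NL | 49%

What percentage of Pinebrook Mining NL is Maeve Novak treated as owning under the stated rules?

28.52%

By sibling attribution (R1), Maeve Novak is treated as also owning Julia Novak's interest in Redpoint Services GmbH, giving 34% + 24% = 58%.
By sibling attribution (R1), Maeve Novak is treated as also owning Julia Novak's interest in Orion Pharma AG, giving 32% + 12% = 44%.
Chain via Redpoint Services GmbH (R2): 58% × 12% = 6.96% of Pinebrook Mining NL.
Chain via Orion Pharma AG (R2): 44% × 49% = 21.56% of Pinebrook Mining NL.
Aggregating (R3): 6.96% + 21.56% = 28.52%.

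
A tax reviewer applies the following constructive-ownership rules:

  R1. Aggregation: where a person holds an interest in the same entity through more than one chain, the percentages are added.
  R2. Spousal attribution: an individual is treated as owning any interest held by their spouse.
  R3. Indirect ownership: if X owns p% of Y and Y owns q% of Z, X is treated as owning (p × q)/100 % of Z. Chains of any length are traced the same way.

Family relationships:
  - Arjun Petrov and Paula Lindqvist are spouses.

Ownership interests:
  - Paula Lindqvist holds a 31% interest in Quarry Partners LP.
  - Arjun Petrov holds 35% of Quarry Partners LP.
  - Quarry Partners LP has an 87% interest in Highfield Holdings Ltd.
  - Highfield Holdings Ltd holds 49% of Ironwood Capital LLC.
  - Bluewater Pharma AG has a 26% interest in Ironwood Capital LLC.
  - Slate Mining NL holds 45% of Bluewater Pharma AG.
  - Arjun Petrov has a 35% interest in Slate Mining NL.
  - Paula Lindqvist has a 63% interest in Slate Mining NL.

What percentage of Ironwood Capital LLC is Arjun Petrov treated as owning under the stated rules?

39.6018%

By spousal attribution (R2), Arjun Petrov is treated as also owning Paula Lindqvist's interest in Slate Mining NL, giving 35% + 63% = 98%.
By spousal attribution (R2), Arjun Petrov is treated as also owning Paula Lindqvist's interest in Quarry Partners LP, giving 35% + 31% = 66%.
Chain via Slate Mining NL → Bluewater Pharma AG (R3): 98% × 45% × 26% = 11.466% of Ironwood Capital LLC.
Chain via Quarry Partners LP → Highfield Holdings Ltd (R3): 66% × 87% × 49% = 28.1358% of Ironwood Capital LLC.
Aggregating (R1): 11.466% + 28.1358% = 39.6018%.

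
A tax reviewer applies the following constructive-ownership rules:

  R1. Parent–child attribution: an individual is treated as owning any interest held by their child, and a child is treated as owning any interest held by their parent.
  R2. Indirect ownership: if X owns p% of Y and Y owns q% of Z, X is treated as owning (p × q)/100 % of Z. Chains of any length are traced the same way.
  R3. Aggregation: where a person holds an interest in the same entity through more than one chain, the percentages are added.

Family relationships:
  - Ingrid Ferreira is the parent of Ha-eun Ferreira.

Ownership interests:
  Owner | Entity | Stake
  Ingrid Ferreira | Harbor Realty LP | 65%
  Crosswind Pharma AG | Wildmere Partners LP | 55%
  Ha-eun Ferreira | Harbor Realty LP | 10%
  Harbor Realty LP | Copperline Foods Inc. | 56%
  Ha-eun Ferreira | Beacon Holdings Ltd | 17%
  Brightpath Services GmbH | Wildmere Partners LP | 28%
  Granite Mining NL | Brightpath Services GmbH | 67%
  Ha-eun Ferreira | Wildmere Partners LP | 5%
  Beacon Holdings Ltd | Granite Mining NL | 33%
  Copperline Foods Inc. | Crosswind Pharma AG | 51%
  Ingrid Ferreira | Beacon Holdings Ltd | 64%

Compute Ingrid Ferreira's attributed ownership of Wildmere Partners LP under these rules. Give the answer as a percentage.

By parent–child attribution (R1), Ingrid Ferreira is treated as also owning Ha-eun Ferreira's interest in Harbor Realty LP, giving 65% + 10% = 75%.
By parent–child attribution (R1), Ingrid Ferreira is treated as also owning Ha-eun Ferreira's interest in Beacon Holdings Ltd, giving 64% + 17% = 81%.
By parent–child attribution (R1), Ingrid Ferreira is treated as owning Ha-eun Ferreira's 5% interest in Wildmere Partners LP.
Chain via Harbor Realty LP → Copperline Foods Inc. → Crosswind Pharma AG (R2): 75% × 56% × 51% × 55% = 11.781% of Wildmere Partners LP.
Chain via Beacon Holdings Ltd → Granite Mining NL → Brightpath Services GmbH (R2): 81% × 33% × 67% × 28% = 5.014548% of Wildmere Partners LP.
Direct interest in Wildmere Partners LP: 5%.
Aggregating (R3): 11.781% + 5.014548% + 5% = 21.795548%.

21.795548%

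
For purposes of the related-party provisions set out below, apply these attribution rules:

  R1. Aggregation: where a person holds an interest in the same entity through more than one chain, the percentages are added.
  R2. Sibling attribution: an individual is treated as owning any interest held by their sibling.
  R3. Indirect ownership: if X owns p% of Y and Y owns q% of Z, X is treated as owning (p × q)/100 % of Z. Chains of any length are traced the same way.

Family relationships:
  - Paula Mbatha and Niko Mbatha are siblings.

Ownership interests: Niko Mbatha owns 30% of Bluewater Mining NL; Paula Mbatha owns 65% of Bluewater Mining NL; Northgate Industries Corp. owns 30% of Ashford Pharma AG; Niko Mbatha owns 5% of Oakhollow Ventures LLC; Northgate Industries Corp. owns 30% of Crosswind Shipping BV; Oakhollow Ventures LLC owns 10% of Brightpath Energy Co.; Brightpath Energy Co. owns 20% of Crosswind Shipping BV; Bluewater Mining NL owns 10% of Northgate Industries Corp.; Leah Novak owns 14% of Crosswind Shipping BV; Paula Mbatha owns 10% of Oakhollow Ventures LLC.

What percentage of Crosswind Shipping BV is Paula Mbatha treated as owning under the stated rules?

By sibling attribution (R2), Paula Mbatha is treated as also owning Niko Mbatha's interest in Bluewater Mining NL, giving 65% + 30% = 95%.
By sibling attribution (R2), Paula Mbatha is treated as also owning Niko Mbatha's interest in Oakhollow Ventures LLC, giving 10% + 5% = 15%.
Chain via Bluewater Mining NL → Northgate Industries Corp. (R3): 95% × 10% × 30% = 2.85% of Crosswind Shipping BV.
Chain via Oakhollow Ventures LLC → Brightpath Energy Co. (R3): 15% × 10% × 20% = 0.3% of Crosswind Shipping BV.
Aggregating (R1): 2.85% + 0.3% = 3.15%.

3.15%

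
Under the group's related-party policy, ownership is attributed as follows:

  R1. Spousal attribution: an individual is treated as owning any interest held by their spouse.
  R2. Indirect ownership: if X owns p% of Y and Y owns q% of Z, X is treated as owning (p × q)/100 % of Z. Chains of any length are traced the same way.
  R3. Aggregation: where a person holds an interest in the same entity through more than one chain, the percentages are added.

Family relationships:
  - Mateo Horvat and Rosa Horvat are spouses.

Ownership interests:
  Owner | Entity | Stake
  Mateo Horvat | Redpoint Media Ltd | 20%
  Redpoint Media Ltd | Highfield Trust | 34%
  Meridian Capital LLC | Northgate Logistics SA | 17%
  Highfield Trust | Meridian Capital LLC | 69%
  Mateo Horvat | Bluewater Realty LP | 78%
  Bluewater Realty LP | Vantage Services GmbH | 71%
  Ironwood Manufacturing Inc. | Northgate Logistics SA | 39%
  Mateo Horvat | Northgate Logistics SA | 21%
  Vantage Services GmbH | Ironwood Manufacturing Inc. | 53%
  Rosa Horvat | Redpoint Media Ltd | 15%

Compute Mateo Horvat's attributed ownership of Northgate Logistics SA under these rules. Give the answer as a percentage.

By spousal attribution (R1), Mateo Horvat is treated as also owning Rosa Horvat's interest in Redpoint Media Ltd, giving 20% + 15% = 35%.
Chain via Redpoint Media Ltd → Highfield Trust → Meridian Capital LLC (R2): 35% × 34% × 69% × 17% = 1.39587% of Northgate Logistics SA.
Chain via Bluewater Realty LP → Vantage Services GmbH → Ironwood Manufacturing Inc. (R2): 78% × 71% × 53% × 39% = 11.447046% of Northgate Logistics SA.
Direct interest in Northgate Logistics SA: 21%.
Aggregating (R3): 1.39587% + 11.447046% + 21% = 33.842916%.

33.842916%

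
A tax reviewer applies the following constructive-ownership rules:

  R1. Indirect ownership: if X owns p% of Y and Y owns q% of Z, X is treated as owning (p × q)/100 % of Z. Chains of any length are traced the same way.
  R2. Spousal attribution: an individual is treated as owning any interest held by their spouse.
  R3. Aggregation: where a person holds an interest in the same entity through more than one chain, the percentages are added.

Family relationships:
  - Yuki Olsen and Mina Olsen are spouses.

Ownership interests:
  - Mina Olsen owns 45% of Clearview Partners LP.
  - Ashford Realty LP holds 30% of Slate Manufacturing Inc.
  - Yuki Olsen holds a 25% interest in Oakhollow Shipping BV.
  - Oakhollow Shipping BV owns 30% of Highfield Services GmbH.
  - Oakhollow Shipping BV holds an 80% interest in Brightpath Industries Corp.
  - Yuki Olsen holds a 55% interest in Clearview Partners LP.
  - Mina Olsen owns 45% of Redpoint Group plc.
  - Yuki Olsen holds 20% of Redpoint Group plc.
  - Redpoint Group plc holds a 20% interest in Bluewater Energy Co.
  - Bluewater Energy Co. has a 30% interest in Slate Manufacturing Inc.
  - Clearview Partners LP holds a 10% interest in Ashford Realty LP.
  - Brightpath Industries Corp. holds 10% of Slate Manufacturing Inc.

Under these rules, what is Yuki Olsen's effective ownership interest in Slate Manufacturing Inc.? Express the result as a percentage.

8.9%

By spousal attribution (R2), Yuki Olsen is treated as also owning Mina Olsen's interest in Clearview Partners LP, giving 55% + 45% = 100%.
By spousal attribution (R2), Yuki Olsen is treated as also owning Mina Olsen's interest in Redpoint Group plc, giving 20% + 45% = 65%.
Chain via Clearview Partners LP → Ashford Realty LP (R1): 100% × 10% × 30% = 3% of Slate Manufacturing Inc.
Chain via Redpoint Group plc → Bluewater Energy Co. (R1): 65% × 20% × 30% = 3.9% of Slate Manufacturing Inc.
Chain via Oakhollow Shipping BV → Brightpath Industries Corp. (R1): 25% × 80% × 10% = 2% of Slate Manufacturing Inc.
Aggregating (R3): 3% + 3.9% + 2% = 8.9%.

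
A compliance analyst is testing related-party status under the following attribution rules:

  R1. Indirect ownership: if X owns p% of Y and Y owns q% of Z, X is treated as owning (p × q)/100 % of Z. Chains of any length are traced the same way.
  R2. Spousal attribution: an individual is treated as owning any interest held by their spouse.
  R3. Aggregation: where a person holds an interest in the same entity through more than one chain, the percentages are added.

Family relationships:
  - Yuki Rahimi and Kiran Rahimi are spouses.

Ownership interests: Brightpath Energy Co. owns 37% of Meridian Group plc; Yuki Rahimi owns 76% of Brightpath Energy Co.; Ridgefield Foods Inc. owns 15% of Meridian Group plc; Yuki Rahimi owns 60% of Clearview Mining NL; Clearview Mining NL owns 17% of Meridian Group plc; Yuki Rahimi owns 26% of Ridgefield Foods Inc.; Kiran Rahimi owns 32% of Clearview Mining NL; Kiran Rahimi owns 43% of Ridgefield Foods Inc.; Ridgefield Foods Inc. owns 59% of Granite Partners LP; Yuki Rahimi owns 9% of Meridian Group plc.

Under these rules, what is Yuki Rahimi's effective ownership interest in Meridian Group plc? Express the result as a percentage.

By spousal attribution (R2), Yuki Rahimi is treated as also owning Kiran Rahimi's interest in Ridgefield Foods Inc, giving 26% + 43% = 69%.
By spousal attribution (R2), Yuki Rahimi is treated as also owning Kiran Rahimi's interest in Clearview Mining NL, giving 60% + 32% = 92%.
Chain via Brightpath Energy Co. (R1): 76% × 37% = 28.12% of Meridian Group plc.
Chain via Ridgefield Foods Inc. (R1): 69% × 15% = 10.35% of Meridian Group plc.
Chain via Clearview Mining NL (R1): 92% × 17% = 15.64% of Meridian Group plc.
Direct interest in Meridian Group plc: 9%.
Aggregating (R3): 28.12% + 10.35% + 15.64% + 9% = 63.11%.

63.11%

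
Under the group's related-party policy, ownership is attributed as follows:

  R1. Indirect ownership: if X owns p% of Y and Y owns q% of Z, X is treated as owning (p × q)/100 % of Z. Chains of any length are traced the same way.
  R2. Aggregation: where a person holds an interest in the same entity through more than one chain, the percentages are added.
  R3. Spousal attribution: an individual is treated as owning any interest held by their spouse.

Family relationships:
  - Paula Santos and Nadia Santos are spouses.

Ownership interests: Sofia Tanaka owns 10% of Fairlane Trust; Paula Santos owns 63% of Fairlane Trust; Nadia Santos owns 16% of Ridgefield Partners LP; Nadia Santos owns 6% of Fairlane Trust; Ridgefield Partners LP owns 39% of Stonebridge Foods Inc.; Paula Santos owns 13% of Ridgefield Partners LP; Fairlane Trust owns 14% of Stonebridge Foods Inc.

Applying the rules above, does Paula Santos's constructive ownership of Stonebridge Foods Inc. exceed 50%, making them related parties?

By spousal attribution (R3), Paula Santos is treated as also owning Nadia Santos's interest in Ridgefield Partners LP, giving 13% + 16% = 29%.
By spousal attribution (R3), Paula Santos is treated as also owning Nadia Santos's interest in Fairlane Trust, giving 63% + 6% = 69%.
Chain via Ridgefield Partners LP (R1): 29% × 39% = 11.31% of Stonebridge Foods Inc.
Chain via Fairlane Trust (R1): 69% × 14% = 9.66% of Stonebridge Foods Inc.
Aggregating (R2): 11.31% + 9.66% = 20.97%.
20.97% does not exceed the 50% threshold, so Paula is not a related party to Stonebridge Foods Inc.

No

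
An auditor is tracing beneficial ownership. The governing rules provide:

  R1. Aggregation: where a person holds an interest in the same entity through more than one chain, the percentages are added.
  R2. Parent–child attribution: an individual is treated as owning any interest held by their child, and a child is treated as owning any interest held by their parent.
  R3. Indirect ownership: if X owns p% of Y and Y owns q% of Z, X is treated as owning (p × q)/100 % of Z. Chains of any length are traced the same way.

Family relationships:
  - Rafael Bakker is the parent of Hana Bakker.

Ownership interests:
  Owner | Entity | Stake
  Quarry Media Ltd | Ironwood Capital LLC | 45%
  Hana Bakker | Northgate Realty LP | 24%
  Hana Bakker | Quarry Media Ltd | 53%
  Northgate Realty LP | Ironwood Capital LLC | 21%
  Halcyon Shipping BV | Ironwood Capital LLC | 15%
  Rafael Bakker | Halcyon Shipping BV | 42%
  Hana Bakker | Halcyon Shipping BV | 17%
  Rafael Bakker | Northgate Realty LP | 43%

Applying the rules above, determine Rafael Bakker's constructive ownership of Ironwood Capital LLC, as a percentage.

By parent–child attribution (R2), Rafael Bakker is treated as also owning Hana Bakker's interest in Halcyon Shipping BV, giving 42% + 17% = 59%.
By parent–child attribution (R2), Rafael Bakker is treated as also owning Hana Bakker's interest in Northgate Realty LP, giving 43% + 24% = 67%.
By parent–child attribution (R2), Rafael Bakker is treated as owning Hana Bakker's 53% interest in Quarry Media Ltd.
Chain via Halcyon Shipping BV (R3): 59% × 15% = 8.85% of Ironwood Capital LLC.
Chain via Northgate Realty LP (R3): 67% × 21% = 14.07% of Ironwood Capital LLC.
Chain via Quarry Media Ltd (R3): 53% × 45% = 23.85% of Ironwood Capital LLC.
Aggregating (R1): 8.85% + 14.07% + 23.85% = 46.77%.

46.77%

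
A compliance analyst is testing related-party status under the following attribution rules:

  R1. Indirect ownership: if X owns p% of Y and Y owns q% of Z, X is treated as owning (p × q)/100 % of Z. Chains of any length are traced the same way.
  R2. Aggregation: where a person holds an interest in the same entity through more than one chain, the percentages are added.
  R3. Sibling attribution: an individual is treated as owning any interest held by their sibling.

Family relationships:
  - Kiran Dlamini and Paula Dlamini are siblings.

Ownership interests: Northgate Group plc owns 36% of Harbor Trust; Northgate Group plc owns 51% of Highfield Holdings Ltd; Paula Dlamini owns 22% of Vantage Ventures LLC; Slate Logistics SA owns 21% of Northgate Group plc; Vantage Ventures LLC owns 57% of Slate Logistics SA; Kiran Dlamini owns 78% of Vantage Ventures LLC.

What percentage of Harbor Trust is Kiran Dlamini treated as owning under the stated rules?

By sibling attribution (R3), Kiran Dlamini is treated as also owning Paula Dlamini's interest in Vantage Ventures LLC, giving 78% + 22% = 100%.
Chain via Vantage Ventures LLC → Slate Logistics SA → Northgate Group plc (R1): 100% × 57% × 21% × 36% = 4.3092% of Harbor Trust.

4.3092%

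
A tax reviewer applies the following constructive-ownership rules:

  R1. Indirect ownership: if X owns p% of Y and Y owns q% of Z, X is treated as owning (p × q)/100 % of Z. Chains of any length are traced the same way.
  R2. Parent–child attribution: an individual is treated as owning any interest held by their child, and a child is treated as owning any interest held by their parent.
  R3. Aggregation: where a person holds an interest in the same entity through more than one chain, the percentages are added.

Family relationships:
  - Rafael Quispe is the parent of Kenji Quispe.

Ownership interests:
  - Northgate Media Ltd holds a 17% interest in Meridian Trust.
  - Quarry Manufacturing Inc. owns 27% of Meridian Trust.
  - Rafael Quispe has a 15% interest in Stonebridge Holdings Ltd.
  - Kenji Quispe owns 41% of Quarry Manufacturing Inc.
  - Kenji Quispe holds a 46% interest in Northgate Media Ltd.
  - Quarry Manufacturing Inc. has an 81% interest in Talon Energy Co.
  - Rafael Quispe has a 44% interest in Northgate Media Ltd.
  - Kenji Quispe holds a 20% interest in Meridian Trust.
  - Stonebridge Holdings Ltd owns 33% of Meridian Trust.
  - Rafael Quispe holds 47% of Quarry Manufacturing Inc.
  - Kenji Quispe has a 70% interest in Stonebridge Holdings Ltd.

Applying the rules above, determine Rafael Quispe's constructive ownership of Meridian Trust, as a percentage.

87.11%

By parent–child attribution (R2), Rafael Quispe is treated as also owning Kenji Quispe's interest in Quarry Manufacturing Inc, giving 47% + 41% = 88%.
By parent–child attribution (R2), Rafael Quispe is treated as also owning Kenji Quispe's interest in Northgate Media Ltd, giving 44% + 46% = 90%.
By parent–child attribution (R2), Rafael Quispe is treated as also owning Kenji Quispe's interest in Stonebridge Holdings Ltd, giving 15% + 70% = 85%.
By parent–child attribution (R2), Rafael Quispe is treated as owning Kenji Quispe's 20% interest in Meridian Trust.
Chain via Quarry Manufacturing Inc. (R1): 88% × 27% = 23.76% of Meridian Trust.
Chain via Northgate Media Ltd (R1): 90% × 17% = 15.3% of Meridian Trust.
Chain via Stonebridge Holdings Ltd (R1): 85% × 33% = 28.05% of Meridian Trust.
Direct interest in Meridian Trust: 20%.
Aggregating (R3): 23.76% + 15.3% + 28.05% + 20% = 87.11%.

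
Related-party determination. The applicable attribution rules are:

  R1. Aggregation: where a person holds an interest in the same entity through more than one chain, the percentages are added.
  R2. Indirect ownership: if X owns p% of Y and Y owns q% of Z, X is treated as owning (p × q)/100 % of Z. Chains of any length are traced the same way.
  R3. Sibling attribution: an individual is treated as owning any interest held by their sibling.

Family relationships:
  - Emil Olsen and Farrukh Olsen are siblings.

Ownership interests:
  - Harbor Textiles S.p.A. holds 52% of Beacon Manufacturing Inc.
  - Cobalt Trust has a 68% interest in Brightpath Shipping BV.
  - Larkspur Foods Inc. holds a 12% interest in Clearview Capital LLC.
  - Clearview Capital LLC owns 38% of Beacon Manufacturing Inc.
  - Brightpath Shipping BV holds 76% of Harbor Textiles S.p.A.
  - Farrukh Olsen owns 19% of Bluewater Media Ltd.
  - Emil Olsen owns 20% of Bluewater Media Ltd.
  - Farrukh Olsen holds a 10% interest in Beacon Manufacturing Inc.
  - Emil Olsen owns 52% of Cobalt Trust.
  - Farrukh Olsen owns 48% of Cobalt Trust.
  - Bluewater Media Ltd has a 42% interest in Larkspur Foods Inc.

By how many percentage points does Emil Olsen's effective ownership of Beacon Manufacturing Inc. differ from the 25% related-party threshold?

12.620528

By sibling attribution (R3), Emil Olsen is treated as also owning Farrukh Olsen's interest in Cobalt Trust, giving 52% + 48% = 100%.
By sibling attribution (R3), Emil Olsen is treated as also owning Farrukh Olsen's interest in Bluewater Media Ltd, giving 20% + 19% = 39%.
By sibling attribution (R3), Emil Olsen is treated as owning Farrukh Olsen's 10% interest in Beacon Manufacturing Inc.
Chain via Cobalt Trust → Brightpath Shipping BV → Harbor Textiles S.p.A. (R2): 100% × 68% × 76% × 52% = 26.8736% of Beacon Manufacturing Inc.
Chain via Bluewater Media Ltd → Larkspur Foods Inc. → Clearview Capital LLC (R2): 39% × 42% × 12% × 38% = 0.746928% of Beacon Manufacturing Inc.
Direct interest in Beacon Manufacturing Inc: 10%.
Aggregating (R1): 26.8736% + 0.746928% + 10% = 37.620528%.
37.620528% exceeds the 25% threshold by 12.620528 percentage points.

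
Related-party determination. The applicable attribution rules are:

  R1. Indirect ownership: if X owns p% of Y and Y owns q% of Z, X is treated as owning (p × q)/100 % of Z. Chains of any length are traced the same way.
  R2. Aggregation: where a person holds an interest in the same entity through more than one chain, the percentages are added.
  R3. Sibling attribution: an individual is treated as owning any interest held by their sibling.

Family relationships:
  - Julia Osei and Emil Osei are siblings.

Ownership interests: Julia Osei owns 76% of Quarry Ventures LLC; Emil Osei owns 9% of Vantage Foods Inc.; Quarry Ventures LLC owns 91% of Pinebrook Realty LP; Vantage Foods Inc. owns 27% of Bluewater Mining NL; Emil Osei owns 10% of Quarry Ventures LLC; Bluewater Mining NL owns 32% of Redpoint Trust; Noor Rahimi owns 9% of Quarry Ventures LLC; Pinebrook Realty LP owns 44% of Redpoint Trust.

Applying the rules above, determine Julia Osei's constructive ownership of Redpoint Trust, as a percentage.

By sibling attribution (R3), Julia Osei is treated as also owning Emil Osei's interest in Quarry Ventures LLC, giving 76% + 10% = 86%.
By sibling attribution (R3), Julia Osei is treated as owning Emil Osei's 9% interest in Vantage Foods Inc.
Chain via Quarry Ventures LLC → Pinebrook Realty LP (R1): 86% × 91% × 44% = 34.4344% of Redpoint Trust.
Chain via Vantage Foods Inc. → Bluewater Mining NL (R1): 9% × 27% × 32% = 0.7776% of Redpoint Trust.
Aggregating (R2): 34.4344% + 0.7776% = 35.212%.

35.212%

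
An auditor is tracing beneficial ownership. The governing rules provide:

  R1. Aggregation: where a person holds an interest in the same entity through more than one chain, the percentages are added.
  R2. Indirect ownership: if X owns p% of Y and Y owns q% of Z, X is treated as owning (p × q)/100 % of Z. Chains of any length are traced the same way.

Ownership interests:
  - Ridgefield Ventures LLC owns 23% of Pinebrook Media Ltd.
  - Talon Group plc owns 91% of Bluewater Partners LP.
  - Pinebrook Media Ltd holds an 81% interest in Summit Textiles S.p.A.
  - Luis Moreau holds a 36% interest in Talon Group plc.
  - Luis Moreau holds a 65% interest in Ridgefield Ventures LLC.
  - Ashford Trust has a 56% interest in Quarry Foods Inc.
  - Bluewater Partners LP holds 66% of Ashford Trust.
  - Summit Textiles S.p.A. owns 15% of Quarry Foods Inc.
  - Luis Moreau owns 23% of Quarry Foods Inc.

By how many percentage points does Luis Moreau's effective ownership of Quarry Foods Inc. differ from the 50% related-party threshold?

Chain via Talon Group plc → Bluewater Partners LP → Ashford Trust (R2): 36% × 91% × 66% × 56% = 12.108096% of Quarry Foods Inc.
Chain via Ridgefield Ventures LLC → Pinebrook Media Ltd → Summit Textiles S.p.A. (R2): 65% × 23% × 81% × 15% = 1.816425% of Quarry Foods Inc.
Direct interest in Quarry Foods Inc: 23%.
Aggregating (R1): 12.108096% + 1.816425% + 23% = 36.924521%.
36.924521% falls short of the 50% threshold by 13.075479 percentage points.

13.075479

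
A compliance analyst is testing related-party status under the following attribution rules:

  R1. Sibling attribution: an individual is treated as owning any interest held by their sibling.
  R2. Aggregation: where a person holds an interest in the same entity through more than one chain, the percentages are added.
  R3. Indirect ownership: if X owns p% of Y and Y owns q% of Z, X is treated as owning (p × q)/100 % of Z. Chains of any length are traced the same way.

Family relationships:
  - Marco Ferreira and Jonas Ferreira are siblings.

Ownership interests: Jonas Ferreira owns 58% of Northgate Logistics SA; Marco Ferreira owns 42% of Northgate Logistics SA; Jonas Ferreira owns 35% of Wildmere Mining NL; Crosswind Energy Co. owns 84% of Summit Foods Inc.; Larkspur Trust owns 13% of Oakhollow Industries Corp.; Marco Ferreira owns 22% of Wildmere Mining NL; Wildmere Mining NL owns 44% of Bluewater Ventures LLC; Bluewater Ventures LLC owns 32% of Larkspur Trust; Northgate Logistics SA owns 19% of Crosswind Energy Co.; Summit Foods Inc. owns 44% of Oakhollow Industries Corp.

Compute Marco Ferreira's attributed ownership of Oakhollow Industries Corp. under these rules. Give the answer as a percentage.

By sibling attribution (R1), Marco Ferreira is treated as also owning Jonas Ferreira's interest in Wildmere Mining NL, giving 22% + 35% = 57%.
By sibling attribution (R1), Marco Ferreira is treated as also owning Jonas Ferreira's interest in Northgate Logistics SA, giving 42% + 58% = 100%.
Chain via Wildmere Mining NL → Bluewater Ventures LLC → Larkspur Trust (R3): 57% × 44% × 32% × 13% = 1.043328% of Oakhollow Industries Corp.
Chain via Northgate Logistics SA → Crosswind Energy Co. → Summit Foods Inc. (R3): 100% × 19% × 84% × 44% = 7.0224% of Oakhollow Industries Corp.
Aggregating (R2): 1.043328% + 7.0224% = 8.065728%.

8.065728%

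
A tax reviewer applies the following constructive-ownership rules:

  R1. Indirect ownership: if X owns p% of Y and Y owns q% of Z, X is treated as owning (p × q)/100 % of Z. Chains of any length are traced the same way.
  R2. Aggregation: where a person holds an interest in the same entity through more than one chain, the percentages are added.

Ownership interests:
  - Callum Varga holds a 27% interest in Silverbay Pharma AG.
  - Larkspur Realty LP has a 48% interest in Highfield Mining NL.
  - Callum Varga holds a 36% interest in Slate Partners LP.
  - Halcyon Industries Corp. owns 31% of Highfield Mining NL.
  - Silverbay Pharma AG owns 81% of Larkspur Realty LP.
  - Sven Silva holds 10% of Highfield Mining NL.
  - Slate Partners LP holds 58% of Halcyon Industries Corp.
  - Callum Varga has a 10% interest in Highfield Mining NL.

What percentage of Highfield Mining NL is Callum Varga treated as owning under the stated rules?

Chain via Slate Partners LP → Halcyon Industries Corp. (R1): 36% × 58% × 31% = 6.4728% of Highfield Mining NL.
Chain via Silverbay Pharma AG → Larkspur Realty LP (R1): 27% × 81% × 48% = 10.4976% of Highfield Mining NL.
Direct interest in Highfield Mining NL: 10%.
Aggregating (R2): 6.4728% + 10.4976% + 10% = 26.9704%.

26.9704%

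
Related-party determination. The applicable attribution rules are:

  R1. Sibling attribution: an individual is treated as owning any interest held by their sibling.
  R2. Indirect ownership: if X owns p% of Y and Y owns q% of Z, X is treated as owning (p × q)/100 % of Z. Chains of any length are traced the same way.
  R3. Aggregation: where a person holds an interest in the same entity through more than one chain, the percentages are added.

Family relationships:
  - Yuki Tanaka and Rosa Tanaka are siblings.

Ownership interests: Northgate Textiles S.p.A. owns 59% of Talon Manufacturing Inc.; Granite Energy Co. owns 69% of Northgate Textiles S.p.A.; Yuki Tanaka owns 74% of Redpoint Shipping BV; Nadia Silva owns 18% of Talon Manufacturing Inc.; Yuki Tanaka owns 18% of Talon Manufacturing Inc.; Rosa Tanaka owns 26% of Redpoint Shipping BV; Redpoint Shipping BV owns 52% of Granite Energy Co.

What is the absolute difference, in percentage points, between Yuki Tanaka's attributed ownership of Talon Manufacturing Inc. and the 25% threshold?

By sibling attribution (R1), Yuki Tanaka is treated as also owning Rosa Tanaka's interest in Redpoint Shipping BV, giving 74% + 26% = 100%.
Chain via Redpoint Shipping BV → Granite Energy Co. → Northgate Textiles S.p.A. (R2): 100% × 52% × 69% × 59% = 21.1692% of Talon Manufacturing Inc.
Direct interest in Talon Manufacturing Inc: 18%.
Aggregating (R3): 21.1692% + 18% = 39.1692%.
39.1692% exceeds the 25% threshold by 14.1692 percentage points.

14.1692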